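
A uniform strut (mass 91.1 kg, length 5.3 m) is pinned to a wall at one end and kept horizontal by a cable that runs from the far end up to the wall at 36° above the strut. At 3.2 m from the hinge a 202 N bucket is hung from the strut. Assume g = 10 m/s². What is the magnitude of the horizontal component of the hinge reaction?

H_x ≈ 795 N

Take torques about the hinge: T sin 36° · 5.3 = 91.1×10×2.65 + 202×3.2 = 3060.6 N·m.
So T = 3060.6 / (0.5878 × 5.3) = 982.44 N.
ΣF_x = 0: H_x = T cos 36° = 794.81 N.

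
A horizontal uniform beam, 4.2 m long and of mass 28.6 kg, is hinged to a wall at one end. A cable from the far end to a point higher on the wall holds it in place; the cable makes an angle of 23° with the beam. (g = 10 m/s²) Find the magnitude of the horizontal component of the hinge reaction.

Take torques about the hinge: T sin 23° · 4.2 = 28.6×10×2.1 = 600.6 N·m.
So T = 600.6 / (0.3907 × 4.2) = 365.98 N.
ΣF_x = 0: H_x = T cos 23° = 336.89 N.

H_x ≈ 337 N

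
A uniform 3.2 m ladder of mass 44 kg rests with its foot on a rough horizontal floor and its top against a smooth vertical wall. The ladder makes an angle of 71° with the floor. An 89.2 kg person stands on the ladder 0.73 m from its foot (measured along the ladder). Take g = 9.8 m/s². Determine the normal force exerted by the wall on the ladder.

Torques about the foot: N_wall · 3.2 sin 71° = 44×9.8×1.6 cos 71° + 89.2×9.8×0.73 cos 71° → N_wall = 142.9 N.

N_wall ≈ 143 N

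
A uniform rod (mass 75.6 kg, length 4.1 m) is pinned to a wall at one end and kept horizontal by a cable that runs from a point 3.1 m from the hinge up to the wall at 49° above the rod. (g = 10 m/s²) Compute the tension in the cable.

T ≈ 662 N

Take torques about the hinge: T sin 49° · 3.1 = 75.6×10×2.05 = 1549.8 N·m.
So T = 1549.8 / (0.7547 × 3.1) = 662.42 N.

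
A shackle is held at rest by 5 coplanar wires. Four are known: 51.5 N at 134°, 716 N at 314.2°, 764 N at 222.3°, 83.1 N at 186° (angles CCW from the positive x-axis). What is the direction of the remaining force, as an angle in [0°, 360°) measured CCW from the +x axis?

θ ≈ 79.5°

Sum the known components: ΣF_x = -184.3 N, ΣF_y = -999.1 N.
For equilibrium the remaining force must supply (−ΣF_x, −ΣF_y) = (184.3, 999.1) N.
Magnitude = √((184.3)² + (999.1)²) = 1016 N; direction = atan2(999.1, 184.3) = 79.5°.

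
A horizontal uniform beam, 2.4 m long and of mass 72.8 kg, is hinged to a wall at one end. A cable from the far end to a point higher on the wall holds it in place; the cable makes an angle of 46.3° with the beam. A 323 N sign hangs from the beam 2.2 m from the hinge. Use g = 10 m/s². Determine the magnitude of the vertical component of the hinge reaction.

|H_y| ≈ 391 N

Take torques about the hinge: T sin 46.3° · 2.4 = 72.8×10×1.2 + 323×2.2 = 1584.2 N·m.
So T = 1584.2 / (0.7230 × 2.4) = 913.02 N.
ΣF_y = 0: H_y = (72.8×10 + 323) − T sin 46.3° = 1051 − 660.08 = 390.92 N.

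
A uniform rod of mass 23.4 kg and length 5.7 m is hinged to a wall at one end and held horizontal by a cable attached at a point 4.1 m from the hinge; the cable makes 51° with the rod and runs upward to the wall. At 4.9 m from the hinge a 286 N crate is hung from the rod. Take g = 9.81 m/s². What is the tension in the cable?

T ≈ 645 N

Take torques about the hinge: T sin 51° · 4.1 = 23.4×9.81×2.85 + 286×4.9 = 2055.6 N·m.
So T = 2055.6 / (0.7771 × 4.1) = 645.15 N.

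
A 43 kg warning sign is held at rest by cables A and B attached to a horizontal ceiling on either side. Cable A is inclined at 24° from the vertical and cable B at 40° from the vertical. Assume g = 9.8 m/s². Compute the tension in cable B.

T_B ≈ 191 N

Angles from the horizontal: cable A is 90° − 24° = 66°, cable B is 90° − 40° = 50°.
Weight W = 43 × 9.8 = 421.4 N acts straight down.
Horizontal: T_A cos 66° = T_B cos 50°  →  T_A = 1.58 T_B.
Vertical: T_A sin 66° + T_B sin 50° = 421.4.
Substituting the horizontal relation into the vertical equation gives 2.21 T_B = 421.4, so T_B = 190.7 N.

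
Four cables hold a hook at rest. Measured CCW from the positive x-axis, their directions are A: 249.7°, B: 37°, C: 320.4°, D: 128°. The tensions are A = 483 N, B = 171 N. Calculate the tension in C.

T_C ≈ 1120 N

Resolve: ΣF_x = 483 cos 249.7° + 171 cos 37° + T_C cos 320.4° + T_D cos 128° = 0.
        ΣF_y = 483 sin 249.7° + 171 sin 37° + T_C sin 320.4° + T_D sin 128° = 0.
The known terms sum to (-31, -350.1) N, so 0.7705 T_C − 0.6157 T_D = 31 and -0.6374 T_C + 0.7880 T_D = 350.1.
Solving simultaneously: T_C = 1118 N, T_D = 1348 N.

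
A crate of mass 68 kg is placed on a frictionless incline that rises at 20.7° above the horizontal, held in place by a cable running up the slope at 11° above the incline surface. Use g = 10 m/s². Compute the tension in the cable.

T ≈ 245 N

Take axes along and perpendicular to the incline. Weight components: W sin 20.7° = 240.4 N down-slope, W cos 20.7° = 636.1 N into the surface.
Along incline: T cos 11° = W sin 20.7° → T = 244.9 N.
Perpendicular: N = W cos 20.7° − T sin 11° = 589.4 N.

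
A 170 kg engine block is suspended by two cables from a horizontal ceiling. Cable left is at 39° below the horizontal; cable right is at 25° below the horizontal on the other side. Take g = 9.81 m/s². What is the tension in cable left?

T_left ≈ 1680 N

Weight W = 170 × 9.81 = 1668 N acts straight down.
Horizontal: T_left cos 39° = T_right cos 25°  →  T_right = 0.8575 T_left.
Vertical: T_left sin 39° + T_right sin 25° = 1668.
Substituting the horizontal relation into the vertical equation gives 0.9917 T_left = 1668, so T_left = 1682 N.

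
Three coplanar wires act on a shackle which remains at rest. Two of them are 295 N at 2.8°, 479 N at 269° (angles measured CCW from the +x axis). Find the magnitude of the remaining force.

Sum the known components: ΣF_x = 286.3 N, ΣF_y = -464.5 N.
For equilibrium the remaining force must supply (−ΣF_x, −ΣF_y) = (-286.3, 464.5) N.
Magnitude = √((-286.3)² + (464.5)²) = 545.7 N; direction = atan2(464.5, -286.3) = 121.6°.

F ≈ 546 N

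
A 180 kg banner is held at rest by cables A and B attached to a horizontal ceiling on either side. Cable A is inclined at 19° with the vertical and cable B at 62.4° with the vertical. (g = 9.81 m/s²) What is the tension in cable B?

T_B ≈ 581 N

Angles from the horizontal: cable A is 90° − 19° = 71°, cable B is 90° − 62.4° = 27.6°.
Weight W = 180 × 9.81 = 1766 N acts straight down.
Horizontal: T_A cos 71° = T_B cos 27.6°  →  T_A = 2.722 T_B.
Vertical: T_A sin 71° + T_B sin 27.6° = 1766.
Substituting the horizontal relation into the vertical equation gives 3.037 T_B = 1766, so T_B = 581.4 N.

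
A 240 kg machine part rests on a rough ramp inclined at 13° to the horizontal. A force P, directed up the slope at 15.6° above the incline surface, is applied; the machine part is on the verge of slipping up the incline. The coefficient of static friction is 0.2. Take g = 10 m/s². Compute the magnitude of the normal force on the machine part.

On the verge of sliding up the incline, friction equals μN and acts down the slope.
Perpendicular: N + P sin 15.6° = W cos 13° = 2338 N.
Along incline: P cos 15.6° = W sin 13° + μN  with W sin 13° = 539.9 N.
Solving the pair for P and N: P = 990.8 N, N = 2072 N (and f = μN = 414.4 N).

N ≈ 2070 N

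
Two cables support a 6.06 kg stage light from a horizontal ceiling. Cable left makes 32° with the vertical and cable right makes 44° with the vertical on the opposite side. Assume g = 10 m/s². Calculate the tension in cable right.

T_right ≈ 33.1 N

Angles from the horizontal: cable left is 90° − 32° = 58°, cable right is 90° − 44° = 46°.
Weight W = 6.06 × 10 = 60.6 N acts straight down.
Horizontal: T_left cos 58° = T_right cos 46°  →  T_left = 1.311 T_right.
Vertical: T_left sin 58° + T_right sin 46° = 60.6.
Substituting the horizontal relation into the vertical equation gives 1.831 T_right = 60.6, so T_right = 33.1 N.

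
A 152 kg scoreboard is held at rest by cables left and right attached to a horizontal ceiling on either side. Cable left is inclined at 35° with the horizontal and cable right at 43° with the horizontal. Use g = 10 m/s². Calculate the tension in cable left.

T_left ≈ 1140 N

Weight W = 152 × 10 = 1520 N acts straight down.
Horizontal: T_left cos 35° = T_right cos 43°  →  T_right = 1.12 T_left.
Vertical: T_left sin 35° + T_right sin 43° = 1520.
Substituting the horizontal relation into the vertical equation gives 1.337 T_left = 1520, so T_left = 1136 N.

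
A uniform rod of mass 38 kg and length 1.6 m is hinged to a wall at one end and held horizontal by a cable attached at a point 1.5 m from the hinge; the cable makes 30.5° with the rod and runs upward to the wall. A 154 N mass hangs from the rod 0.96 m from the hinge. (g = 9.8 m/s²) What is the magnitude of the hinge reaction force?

|H| ≈ 554 N

Take torques about the hinge: T sin 30.5° · 1.5 = 38×9.8×0.8 + 154×0.96 = 445.76 N·m.
So T = 445.76 / (0.5075 × 1.5) = 585.52 N.
ΣF_x = 0: H_x = T cos 30.5° = 504.5 N.
ΣF_y = 0: H_y = (38×9.8 + 154) − T sin 30.5° = 526.4 − 297.17 = 229.23 N.
|H| = √(H_x² + H_y²) = √((504.5)² + (229.23)²) = 554.13 N.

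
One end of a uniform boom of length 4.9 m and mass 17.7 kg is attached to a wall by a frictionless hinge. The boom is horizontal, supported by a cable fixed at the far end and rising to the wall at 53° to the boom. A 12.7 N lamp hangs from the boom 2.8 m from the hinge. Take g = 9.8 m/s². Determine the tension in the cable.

Take torques about the hinge: T sin 53° · 4.9 = 17.7×9.8×2.45 + 12.7×2.8 = 460.54 N·m.
So T = 460.54 / (0.7986 × 4.9) = 117.68 N.

T ≈ 118 N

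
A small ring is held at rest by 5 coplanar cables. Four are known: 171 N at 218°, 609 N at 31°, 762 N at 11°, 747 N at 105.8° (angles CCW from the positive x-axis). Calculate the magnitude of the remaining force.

F ≈ 1420 N

Sum the known components: ΣF_x = 931.9 N, ΣF_y = 1073 N.
For equilibrium the remaining force must supply (−ΣF_x, −ΣF_y) = (-931.9, -1073) N.
Magnitude = √((-931.9)² + (-1073)²) = 1421 N; direction = atan2(-1073, -931.9) = 229.0°.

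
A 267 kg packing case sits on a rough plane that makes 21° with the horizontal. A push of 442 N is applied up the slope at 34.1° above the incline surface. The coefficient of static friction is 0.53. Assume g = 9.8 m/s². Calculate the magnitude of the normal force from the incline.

N ≈ 2200 N

Axes along / perpendicular to the incline. W sin 21° = 937.7 N down-slope; W cos 21° = 2443 N into the surface.
Perpendicular: N = W cos 21° − P sin 34.1° = 2443 − 247.8 = 2195 N.
Along incline: P cos 34.1° + f = W sin 21° (friction acts up-slope) → f = 937.7 − 366 = 571.7 N.
|f| = 571.7 N ≤ μN = 1163 N, so the packing case is indeed static.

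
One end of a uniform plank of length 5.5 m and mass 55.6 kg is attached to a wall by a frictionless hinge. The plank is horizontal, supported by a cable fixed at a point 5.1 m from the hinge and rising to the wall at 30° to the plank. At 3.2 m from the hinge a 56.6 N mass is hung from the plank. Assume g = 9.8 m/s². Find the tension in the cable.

Take torques about the hinge: T sin 30° · 5.1 = 55.6×9.8×2.75 + 56.6×3.2 = 1679.5 N·m.
So T = 1679.5 / (0.5000 × 5.1) = 658.64 N.

T ≈ 659 N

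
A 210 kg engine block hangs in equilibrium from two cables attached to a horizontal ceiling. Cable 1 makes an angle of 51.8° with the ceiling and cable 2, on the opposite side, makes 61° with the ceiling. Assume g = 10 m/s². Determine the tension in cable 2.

Weight W = 210 × 10 = 2100 N acts straight down.
Horizontal: T_1 cos 51.8° = T_2 cos 61°  →  T_1 = 0.784 T_2.
Vertical: T_1 sin 51.8° + T_2 sin 61° = 2100.
Substituting the horizontal relation into the vertical equation gives 1.491 T_2 = 2100, so T_2 = 1409 N.

T_2 ≈ 1410 N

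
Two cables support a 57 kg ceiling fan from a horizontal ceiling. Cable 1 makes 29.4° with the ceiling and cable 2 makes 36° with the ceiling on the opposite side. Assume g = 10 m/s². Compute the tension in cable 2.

T_2 ≈ 546 N

Weight W = 57 × 10 = 570 N acts straight down.
Horizontal: T_1 cos 29.4° = T_2 cos 36°  →  T_1 = 0.9286 T_2.
Vertical: T_1 sin 29.4° + T_2 sin 36° = 570.
Substituting the horizontal relation into the vertical equation gives 1.044 T_2 = 570, so T_2 = 546.2 N.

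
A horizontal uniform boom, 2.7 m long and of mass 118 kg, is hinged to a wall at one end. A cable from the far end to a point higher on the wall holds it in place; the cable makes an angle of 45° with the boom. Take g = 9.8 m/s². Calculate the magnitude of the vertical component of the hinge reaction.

Take torques about the hinge: T sin 45° · 2.7 = 118×9.8×1.35 = 1561.1 N·m.
So T = 1561.1 / (0.7071 × 2.7) = 817.7 N.
ΣF_y = 0: H_y = (118×9.8) − T sin 45° = 1156.4 − 578.2 = 578.2 N.

|H_y| ≈ 578 N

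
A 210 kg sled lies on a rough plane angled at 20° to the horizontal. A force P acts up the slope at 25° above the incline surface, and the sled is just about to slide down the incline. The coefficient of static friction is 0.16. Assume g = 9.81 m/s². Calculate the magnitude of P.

On the verge of sliding down the incline, friction equals μN and acts up the slope.
Perpendicular: N + P sin 25° = W cos 20° = 1936 N.
Along incline: P cos 25° + μN = W sin 20° with W sin 20° = 704.6 N.
Solving the pair for P and N: P = 470.8 N, N = 1737 N (and f = μN = 277.9 N).

P ≈ 471 N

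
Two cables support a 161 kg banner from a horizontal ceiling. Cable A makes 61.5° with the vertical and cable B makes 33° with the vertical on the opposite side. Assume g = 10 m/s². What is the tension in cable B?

Angles from the horizontal: cable A is 90° − 61.5° = 28.5°, cable B is 90° − 33° = 57°.
Weight W = 161 × 10 = 1610 N acts straight down.
Horizontal: T_A cos 28.5° = T_B cos 57°  →  T_A = 0.6197 T_B.
Vertical: T_A sin 28.5° + T_B sin 57° = 1610.
Substituting the horizontal relation into the vertical equation gives 1.134 T_B = 1610, so T_B = 1419 N.

T_B ≈ 1420 N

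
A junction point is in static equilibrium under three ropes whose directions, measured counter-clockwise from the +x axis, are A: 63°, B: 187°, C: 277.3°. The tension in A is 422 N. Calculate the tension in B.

Resolve: ΣF_x = 422 cos 63° + T_B cos 187° + T_C cos 277.3° = 0.
        ΣF_y = 422 sin 63° + T_B sin 187° + T_C sin 277.3° = 0.
The known terms sum to (191.6, 376) N, so -0.9925 T_B + 0.1271 T_C = -191.6 and -0.1219 T_B − 0.9919 T_C = -376.
Solving simultaneously: T_B = 237.8 N, T_C = 349.9 N.

T_B ≈ 238 N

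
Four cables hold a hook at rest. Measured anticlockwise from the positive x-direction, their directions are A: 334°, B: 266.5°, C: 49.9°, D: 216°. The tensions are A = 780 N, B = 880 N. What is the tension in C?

T_C ≈ 5690 N

Resolve: ΣF_x = 780 cos 334° + 880 cos 266.5° + T_C cos 49.9° + T_D cos 216° = 0.
        ΣF_y = 780 sin 334° + 880 sin 266.5° + T_C sin 49.9° + T_D sin 216° = 0.
The known terms sum to (647.3, -1220) N, so 0.6441 T_C − 0.8090 T_D = -647.3 and 0.7649 T_C − 0.5878 T_D = 1220.
Solving simultaneously: T_C = 5693 N, T_D = 5333 N.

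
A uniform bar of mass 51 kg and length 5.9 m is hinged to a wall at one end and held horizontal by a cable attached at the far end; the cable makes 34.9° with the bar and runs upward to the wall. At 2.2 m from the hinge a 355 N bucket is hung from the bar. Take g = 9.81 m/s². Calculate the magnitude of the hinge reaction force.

|H| ≈ 724 N

Take torques about the hinge: T sin 34.9° · 5.9 = 51×9.81×2.95 + 355×2.2 = 2256.9 N·m.
So T = 2256.9 / (0.5721 × 5.9) = 668.58 N.
ΣF_x = 0: H_x = T cos 34.9° = 548.34 N.
ΣF_y = 0: H_y = (51×9.81 + 355) − T sin 34.9° = 855.31 − 382.53 = 472.78 N.
|H| = √(H_x² + H_y²) = √((548.34)² + (472.78)²) = 724.02 N.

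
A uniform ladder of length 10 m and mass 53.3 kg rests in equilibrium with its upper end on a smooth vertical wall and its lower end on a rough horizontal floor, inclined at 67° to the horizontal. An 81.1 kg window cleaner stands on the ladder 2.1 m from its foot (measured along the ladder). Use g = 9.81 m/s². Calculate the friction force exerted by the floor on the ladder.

Torques about the foot: N_wall · 10 sin 67° = 53.3×9.81×5 cos 67° + 81.1×9.81×2.1 cos 67° → N_wall = 181.89 N.
ΣF_x = 0: f_floor = N_wall = 181.89 N.

f ≈ 182 N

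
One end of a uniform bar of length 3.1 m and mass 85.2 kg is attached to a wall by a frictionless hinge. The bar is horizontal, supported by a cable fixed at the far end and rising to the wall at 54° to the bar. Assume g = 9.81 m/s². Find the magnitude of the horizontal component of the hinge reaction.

H_x ≈ 304 N

Take torques about the hinge: T sin 54° · 3.1 = 85.2×9.81×1.55 = 1295.5 N·m.
So T = 1295.5 / (0.8090 × 3.1) = 516.56 N.
ΣF_x = 0: H_x = T cos 54° = 303.63 N.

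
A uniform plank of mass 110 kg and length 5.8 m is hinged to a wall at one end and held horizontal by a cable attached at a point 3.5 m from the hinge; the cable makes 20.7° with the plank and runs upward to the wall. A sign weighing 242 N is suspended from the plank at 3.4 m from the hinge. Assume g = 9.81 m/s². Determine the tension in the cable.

Take torques about the hinge: T sin 20.7° · 3.5 = 110×9.81×2.9 + 242×3.4 = 3952.2 N·m.
So T = 3952.2 / (0.3535 × 3.5) = 3194.6 N.

T ≈ 3190 N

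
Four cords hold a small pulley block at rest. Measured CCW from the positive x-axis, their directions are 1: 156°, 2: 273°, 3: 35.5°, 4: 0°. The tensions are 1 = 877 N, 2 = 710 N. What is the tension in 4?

Resolve: ΣF_x = 877 cos 156° + 710 cos 273° + T_3 cos 35.5° + T_4 cos 0° = 0.
        ΣF_y = 877 sin 156° + 710 sin 273° + T_3 sin 35.5° + T_4 sin 0° = 0.
The known terms sum to (-764, -352.3) N, so 0.8141 T_3 + 1.0000 T_4 = 764 and 0.5807 T_3 + 0.0000 T_4 = 352.3.
Solving simultaneously: T_3 = 606.7 N, T_4 = 270.1 N.

T_4 ≈ 270 N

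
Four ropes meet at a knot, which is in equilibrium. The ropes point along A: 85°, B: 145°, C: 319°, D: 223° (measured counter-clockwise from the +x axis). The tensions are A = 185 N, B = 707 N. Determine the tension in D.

Resolve: ΣF_x = 185 cos 85° + 707 cos 145° + T_C cos 319° + T_D cos 223° = 0.
        ΣF_y = 185 sin 85° + 707 sin 145° + T_C sin 319° + T_D sin 223° = 0.
The known terms sum to (-563, 589.8) N, so 0.7547 T_C − 0.7314 T_D = 563 and -0.6561 T_C − 0.6820 T_D = -589.8.
Solving simultaneously: T_C = 819.8 N, T_D = 76.18 N.

T_D ≈ 76.2 N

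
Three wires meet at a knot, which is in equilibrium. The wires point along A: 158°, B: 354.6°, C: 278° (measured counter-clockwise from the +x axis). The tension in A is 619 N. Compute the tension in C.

Resolve: ΣF_x = 619 cos 158° + T_B cos 354.6° + T_C cos 278° = 0.
        ΣF_y = 619 sin 158° + T_B sin 354.6° + T_C sin 278° = 0.
The known terms sum to (-573.9, 231.9) N, so 0.9956 T_B + 0.1392 T_C = 573.9 and -0.0941 T_B − 0.9903 T_C = -231.9.
Solving simultaneously: T_B = 551.1 N, T_C = 181.8 N.

T_C ≈ 182 N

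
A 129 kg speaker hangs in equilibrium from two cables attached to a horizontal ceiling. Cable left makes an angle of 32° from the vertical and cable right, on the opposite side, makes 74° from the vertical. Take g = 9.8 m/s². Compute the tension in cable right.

Angles from the horizontal: cable left is 90° − 32° = 58°, cable right is 90° − 74° = 16°.
Weight W = 129 × 9.8 = 1264 N acts straight down.
Horizontal: T_left cos 58° = T_right cos 16°  →  T_left = 1.814 T_right.
Vertical: T_left sin 58° + T_right sin 16° = 1264.
Substituting the horizontal relation into the vertical equation gives 1.814 T_right = 1264, so T_right = 696.9 N.

T_right ≈ 697 N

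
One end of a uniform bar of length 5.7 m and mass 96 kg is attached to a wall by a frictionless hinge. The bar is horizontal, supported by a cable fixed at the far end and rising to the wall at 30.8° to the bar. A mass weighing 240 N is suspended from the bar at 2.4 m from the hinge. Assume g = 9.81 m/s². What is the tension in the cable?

Take torques about the hinge: T sin 30.8° · 5.7 = 96×9.81×2.85 + 240×2.4 = 3260 N·m.
So T = 3260 / (0.5120 × 5.7) = 1117 N.

T ≈ 1120 N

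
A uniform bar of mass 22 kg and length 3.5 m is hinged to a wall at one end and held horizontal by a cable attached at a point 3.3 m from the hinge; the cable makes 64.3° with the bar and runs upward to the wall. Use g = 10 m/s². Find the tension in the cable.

Take torques about the hinge: T sin 64.3° · 3.3 = 22×10×1.75 = 385 N·m.
So T = 385 / (0.9011 × 3.3) = 129.47 N.

T ≈ 129 N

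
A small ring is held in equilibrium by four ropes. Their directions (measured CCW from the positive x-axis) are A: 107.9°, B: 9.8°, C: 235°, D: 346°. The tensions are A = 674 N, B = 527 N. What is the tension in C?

T_C ≈ 841 N

Resolve: ΣF_x = 674 cos 107.9° + 527 cos 9.8° + T_C cos 235° + T_D cos 346° = 0.
        ΣF_y = 674 sin 107.9° + 527 sin 9.8° + T_C sin 235° + T_D sin 346° = 0.
The known terms sum to (312.2, 731.1) N, so -0.5736 T_C + 0.9703 T_D = -312.2 and -0.8192 T_C − 0.2419 T_D = -731.1.
Solving simultaneously: T_C = 840.7 N, T_D = 175.3 N.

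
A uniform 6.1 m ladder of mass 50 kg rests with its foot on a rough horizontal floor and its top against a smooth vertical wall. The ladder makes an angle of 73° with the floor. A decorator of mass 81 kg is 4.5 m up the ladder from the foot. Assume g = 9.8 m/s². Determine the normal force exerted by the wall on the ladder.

Torques about the foot: N_wall · 6.1 sin 73° = 50×9.8×3.05 cos 73° + 81×9.8×4.5 cos 73° → N_wall = 253.94 N.

N_wall ≈ 254 N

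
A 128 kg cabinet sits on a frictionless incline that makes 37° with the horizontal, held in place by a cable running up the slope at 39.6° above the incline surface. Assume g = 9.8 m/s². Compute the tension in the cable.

T ≈ 980 N

Take axes along and perpendicular to the incline. Weight components: W sin 37° = 754.9 N down-slope, W cos 37° = 1002 N into the surface.
Along incline: T cos 39.6° = W sin 37° → T = 979.8 N.
Perpendicular: N = W cos 37° − T sin 39.6° = 377.3 N.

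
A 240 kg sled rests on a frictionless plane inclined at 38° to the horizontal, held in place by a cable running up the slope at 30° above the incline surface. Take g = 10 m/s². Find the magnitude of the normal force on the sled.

Take axes along and perpendicular to the incline. Weight components: W sin 38° = 1478 N down-slope, W cos 38° = 1891 N into the surface.
Along incline: T cos 30° = W sin 38° → T = 1706 N.
Perpendicular: N = W cos 38° − T sin 30° = 1038 N.

N ≈ 1040 N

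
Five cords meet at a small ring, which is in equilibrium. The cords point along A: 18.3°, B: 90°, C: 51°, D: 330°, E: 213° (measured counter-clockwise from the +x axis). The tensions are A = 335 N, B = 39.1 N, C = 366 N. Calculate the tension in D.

Resolve: ΣF_x = 335 cos 18.3° + 39.1 cos 90° + 366 cos 51° + T_D cos 330° + T_E cos 213° = 0.
        ΣF_y = 335 sin 18.3° + 39.1 sin 90° + 366 sin 51° + T_D sin 330° + T_E sin 213° = 0.
The known terms sum to (548.4, 428.7) N, so 0.8660 T_D − 0.8387 T_E = -548.4 and -0.5000 T_D − 0.5446 T_E = -428.7.
Solving simultaneously: T_D = 68.33 N, T_E = 724.4 N.

T_D ≈ 68.3 N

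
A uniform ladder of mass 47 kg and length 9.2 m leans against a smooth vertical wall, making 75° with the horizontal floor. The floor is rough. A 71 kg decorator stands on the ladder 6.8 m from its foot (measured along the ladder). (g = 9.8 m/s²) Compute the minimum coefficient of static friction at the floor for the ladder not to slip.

μ_min ≈ 0.173

ΣF_y = 0: N_floor = 47×9.8 + 71×9.8 = 1156.4 N.
Torques about the foot: N_wall · 9.2 sin 75° = 47×9.8×4.6 cos 75° + 71×9.8×6.8 cos 75° → N_wall = 199.51 N.
ΣF_x = 0: f_floor = N_wall = 199.51 N.
μ_min = f_floor / N_floor = 199.51 / 1156.4 = 0.1725.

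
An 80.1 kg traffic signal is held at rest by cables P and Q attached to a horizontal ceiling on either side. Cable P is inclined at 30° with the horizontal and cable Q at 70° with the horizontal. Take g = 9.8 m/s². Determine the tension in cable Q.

T_Q ≈ 690 N

Weight W = 80.1 × 9.8 = 785 N acts straight down.
Horizontal: T_P cos 30° = T_Q cos 70°  →  T_P = 0.3949 T_Q.
Vertical: T_P sin 30° + T_Q sin 70° = 785.
Substituting the horizontal relation into the vertical equation gives 1.137 T_Q = 785, so T_Q = 690.3 N.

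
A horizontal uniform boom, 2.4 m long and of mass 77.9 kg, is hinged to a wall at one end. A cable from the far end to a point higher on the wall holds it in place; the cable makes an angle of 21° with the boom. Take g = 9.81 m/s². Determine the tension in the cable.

T ≈ 1070 N

Take torques about the hinge: T sin 21° · 2.4 = 77.9×9.81×1.2 = 917.04 N·m.
So T = 917.04 / (0.3584 × 2.4) = 1066.2 N.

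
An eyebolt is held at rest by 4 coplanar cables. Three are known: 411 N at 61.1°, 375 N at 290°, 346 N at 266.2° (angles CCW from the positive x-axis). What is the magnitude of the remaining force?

F ≈ 454 N

Sum the known components: ΣF_x = 304 N, ΣF_y = -337.8 N.
For equilibrium the remaining force must supply (−ΣF_x, −ΣF_y) = (-304, 337.8) N.
Magnitude = √((-304)² + (337.8)²) = 454.4 N; direction = atan2(337.8, -304) = 132.0°.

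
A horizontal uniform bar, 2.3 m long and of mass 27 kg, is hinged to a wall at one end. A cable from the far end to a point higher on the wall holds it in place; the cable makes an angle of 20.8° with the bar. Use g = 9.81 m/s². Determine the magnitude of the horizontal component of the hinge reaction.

Take torques about the hinge: T sin 20.8° · 2.3 = 27×9.81×1.15 = 304.6 N·m.
So T = 304.6 / (0.3551 × 2.3) = 372.94 N.
ΣF_x = 0: H_x = T cos 20.8° = 348.64 N.

H_x ≈ 349 N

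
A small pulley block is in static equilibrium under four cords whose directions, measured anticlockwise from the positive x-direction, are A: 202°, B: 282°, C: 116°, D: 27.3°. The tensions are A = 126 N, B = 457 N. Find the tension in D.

Resolve: ΣF_x = 126 cos 202° + 457 cos 282° + T_C cos 116° + T_D cos 27.3° = 0.
        ΣF_y = 126 sin 202° + 457 sin 282° + T_C sin 116° + T_D sin 27.3° = 0.
The known terms sum to (-21.81, -494.2) N, so -0.4384 T_C + 0.8886 T_D = 21.81 and 0.8988 T_C + 0.4586 T_D = 494.2.
Solving simultaneously: T_C = 429.3 N, T_D = 236.3 N.

T_D ≈ 236 N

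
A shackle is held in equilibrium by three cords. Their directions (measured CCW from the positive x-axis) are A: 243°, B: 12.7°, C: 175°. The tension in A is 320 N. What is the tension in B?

Resolve: ΣF_x = 320 cos 243° + T_B cos 12.7° + T_C cos 175° = 0.
        ΣF_y = 320 sin 243° + T_B sin 12.7° + T_C sin 175° = 0.
The known terms sum to (-145.3, -285.1) N, so 0.9755 T_B − 0.9962 T_C = 145.3 and 0.2198 T_B + 0.0872 T_C = 285.1.
Solving simultaneously: T_B = 975.9 N, T_C = 809.8 N.

T_B ≈ 976 N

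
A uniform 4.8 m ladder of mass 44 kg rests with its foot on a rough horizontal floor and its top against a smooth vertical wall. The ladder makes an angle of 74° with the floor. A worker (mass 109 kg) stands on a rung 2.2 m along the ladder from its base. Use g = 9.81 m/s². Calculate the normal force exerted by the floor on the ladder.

ΣF_y = 0: N_floor = 44×9.81 + 109×9.81 = 1500.9 N.

N_floor ≈ 1500 N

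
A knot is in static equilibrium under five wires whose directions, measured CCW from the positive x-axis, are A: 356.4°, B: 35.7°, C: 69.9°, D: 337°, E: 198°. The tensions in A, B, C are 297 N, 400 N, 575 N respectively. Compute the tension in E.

T_E ≈ 1550 N

Resolve: ΣF_x = 297 cos 356.4° + 400 cos 35.7° + 575 cos 69.9° + T_D cos 337° + T_E cos 198° = 0.
        ΣF_y = 297 sin 356.4° + 400 sin 35.7° + 575 sin 69.9° + T_D sin 337° + T_E sin 198° = 0.
The known terms sum to (818.9, 754.7) N, so 0.9205 T_D − 0.9511 T_E = -818.9 and -0.3907 T_D − 0.3090 T_E = -754.7.
Solving simultaneously: T_D = 708.4 N, T_E = 1547 N.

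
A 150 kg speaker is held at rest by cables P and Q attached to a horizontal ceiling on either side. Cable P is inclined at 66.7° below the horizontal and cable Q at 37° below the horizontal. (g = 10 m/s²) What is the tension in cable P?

Weight W = 150 × 10 = 1500 N acts straight down.
Horizontal: T_P cos 66.7° = T_Q cos 37°  →  T_Q = 0.4953 T_P.
Vertical: T_P sin 66.7° + T_Q sin 37° = 1500.
Substituting the horizontal relation into the vertical equation gives 1.217 T_P = 1500, so T_P = 1233 N.

T_P ≈ 1230 N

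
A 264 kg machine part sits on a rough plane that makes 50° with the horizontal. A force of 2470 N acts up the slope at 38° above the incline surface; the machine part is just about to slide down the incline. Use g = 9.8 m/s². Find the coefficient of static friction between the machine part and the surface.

On the verge of sliding down the incline, friction is at its maximum μN and acts up the slope.
Perpendicular to incline: N = W cos 50° − P sin 38° = 1663 − 1521 = 142.3 N.
Along incline: P cos 38° + μN = W sin 50° → μ = (W sin 50° − P cos 38°) / N = 0.2496.

μ ≈ 0.250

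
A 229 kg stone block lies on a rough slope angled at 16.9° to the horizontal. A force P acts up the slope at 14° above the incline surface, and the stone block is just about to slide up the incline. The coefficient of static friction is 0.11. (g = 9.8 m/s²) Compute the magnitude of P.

On the verge of sliding up the incline, friction equals μN and acts down the slope.
Perpendicular: N + P sin 14° = W cos 16.9° = 2147 N.
Along incline: P cos 14° = W sin 16.9° + μN  with W sin 16.9° = 652.4 N.
Solving the pair for P and N: P = 891.4 N, N = 1932 N (and f = μN = 212.5 N).

P ≈ 891 N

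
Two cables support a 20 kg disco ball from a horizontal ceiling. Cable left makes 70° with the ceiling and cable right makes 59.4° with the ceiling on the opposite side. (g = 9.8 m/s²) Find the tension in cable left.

T_left ≈ 129 N

Weight W = 20 × 9.8 = 196 N acts straight down.
Horizontal: T_left cos 70° = T_right cos 59.4°  →  T_right = 0.6719 T_left.
Vertical: T_left sin 70° + T_right sin 59.4° = 196.
Substituting the horizontal relation into the vertical equation gives 1.518 T_left = 196, so T_left = 129.1 N.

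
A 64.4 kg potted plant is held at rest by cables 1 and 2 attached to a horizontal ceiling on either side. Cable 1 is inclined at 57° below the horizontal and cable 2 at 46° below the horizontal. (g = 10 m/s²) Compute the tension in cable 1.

T_1 ≈ 459 N

Weight W = 64.4 × 10 = 644 N acts straight down.
Horizontal: T_1 cos 57° = T_2 cos 46°  →  T_2 = 0.784 T_1.
Vertical: T_1 sin 57° + T_2 sin 46° = 644.
Substituting the horizontal relation into the vertical equation gives 1.403 T_1 = 644, so T_1 = 459.1 N.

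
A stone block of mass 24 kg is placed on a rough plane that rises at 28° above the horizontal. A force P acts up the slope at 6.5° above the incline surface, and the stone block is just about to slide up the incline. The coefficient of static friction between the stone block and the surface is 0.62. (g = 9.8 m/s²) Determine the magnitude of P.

On the verge of sliding up the incline, friction equals μN and acts down the slope.
Perpendicular: N + P sin 6.5° = W cos 28° = 207.7 N.
Along incline: P cos 6.5° = W sin 28° + μN  with W sin 28° = 110.4 N.
Solving the pair for P and N: P = 224.8 N, N = 182.2 N (and f = μN = 113 N).

P ≈ 225 N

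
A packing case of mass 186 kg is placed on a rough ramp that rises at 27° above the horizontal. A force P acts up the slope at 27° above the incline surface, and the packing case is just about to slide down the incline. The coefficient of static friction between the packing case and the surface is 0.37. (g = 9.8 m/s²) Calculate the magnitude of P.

P ≈ 313 N

On the verge of sliding down the incline, friction equals μN and acts up the slope.
Perpendicular: N + P sin 27° = W cos 27° = 1624 N.
Along incline: P cos 27° + μN = W sin 27° with W sin 27° = 827.5 N.
Solving the pair for P and N: P = 313.4 N, N = 1482 N (and f = μN = 548.3 N).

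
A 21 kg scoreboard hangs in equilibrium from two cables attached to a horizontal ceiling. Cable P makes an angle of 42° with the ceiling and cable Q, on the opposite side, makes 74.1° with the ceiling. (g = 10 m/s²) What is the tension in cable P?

Weight W = 21 × 10 = 210 N acts straight down.
Horizontal: T_P cos 42° = T_Q cos 74.1°  →  T_Q = 2.713 T_P.
Vertical: T_P sin 42° + T_Q sin 74.1° = 210.
Substituting the horizontal relation into the vertical equation gives 3.278 T_P = 210, so T_P = 64.06 N.

T_P ≈ 64.1 N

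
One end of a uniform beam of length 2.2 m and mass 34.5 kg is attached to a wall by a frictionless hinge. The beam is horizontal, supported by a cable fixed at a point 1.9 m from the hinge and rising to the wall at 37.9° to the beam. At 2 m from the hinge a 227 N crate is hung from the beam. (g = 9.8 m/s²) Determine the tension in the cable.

Take torques about the hinge: T sin 37.9° · 1.9 = 34.5×9.8×1.1 + 227×2 = 825.91 N·m.
So T = 825.91 / (0.6143 × 1.9) = 707.63 N.

T ≈ 708 N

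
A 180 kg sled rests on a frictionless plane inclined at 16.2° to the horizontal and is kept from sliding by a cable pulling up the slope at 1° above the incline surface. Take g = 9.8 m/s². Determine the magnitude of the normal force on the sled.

Take axes along and perpendicular to the incline. Weight components: W sin 16.2° = 492.1 N down-slope, W cos 16.2° = 1694 N into the surface.
Along incline: T cos 1° = W sin 16.2° → T = 492.2 N.
Perpendicular: N = W cos 16.2° − T sin 1° = 1685 N.

N ≈ 1690 N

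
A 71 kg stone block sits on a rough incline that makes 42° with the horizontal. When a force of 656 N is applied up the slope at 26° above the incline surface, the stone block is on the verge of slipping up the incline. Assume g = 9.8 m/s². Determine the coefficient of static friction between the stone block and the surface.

On the verge of sliding up the incline, friction is at its maximum μN and acts down the slope.
Perpendicular to incline: N = W cos 42° − P sin 26° = 517.1 − 287.6 = 229.5 N.
Along incline: P cos 26° − μN = W sin 42° → μ = −(W sin 42° − P cos 26°) / N = 0.5404.

μ ≈ 0.540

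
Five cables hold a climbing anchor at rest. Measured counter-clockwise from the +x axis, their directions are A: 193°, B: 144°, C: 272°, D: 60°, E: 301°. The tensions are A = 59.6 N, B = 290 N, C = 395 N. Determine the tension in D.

Resolve: ΣF_x = 59.6 cos 193° + 290 cos 144° + 395 cos 272° + T_D cos 60° + T_E cos 301° = 0.
        ΣF_y = 59.6 sin 193° + 290 sin 144° + 395 sin 272° + T_D sin 60° + T_E sin 301° = 0.
The known terms sum to (-278.9, -237.7) N, so 0.5000 T_D + 0.5150 T_E = 278.9 and 0.8660 T_D − 0.8572 T_E = 237.7.
Solving simultaneously: T_D = 413.3 N, T_E = 140.3 N.

T_D ≈ 413 N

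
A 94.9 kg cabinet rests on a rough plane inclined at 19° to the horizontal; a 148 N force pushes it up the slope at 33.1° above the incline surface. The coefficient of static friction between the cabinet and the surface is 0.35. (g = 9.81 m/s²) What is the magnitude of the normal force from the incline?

Axes along / perpendicular to the incline. W sin 19° = 303.1 N down-slope; W cos 19° = 880.2 N into the surface.
Perpendicular: N = W cos 19° − P sin 33.1° = 880.2 − 80.82 = 799.4 N.
Along incline: P cos 33.1° + f = W sin 19° (friction acts up-slope) → f = 303.1 − 124 = 179.1 N.
|f| = 179.1 N ≤ μN = 279.8 N, so the cabinet is indeed static.

N ≈ 799 N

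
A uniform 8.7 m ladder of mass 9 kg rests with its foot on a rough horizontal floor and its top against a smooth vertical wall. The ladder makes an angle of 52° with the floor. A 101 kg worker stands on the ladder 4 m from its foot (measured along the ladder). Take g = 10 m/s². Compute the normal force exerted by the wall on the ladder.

Torques about the foot: N_wall · 8.7 sin 52° = 9×10×4.35 cos 52° + 101×10×4 cos 52° → N_wall = 397.96 N.

N_wall ≈ 398 N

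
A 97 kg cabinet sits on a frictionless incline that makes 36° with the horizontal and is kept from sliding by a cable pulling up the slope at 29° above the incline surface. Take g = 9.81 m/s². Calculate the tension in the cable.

T ≈ 639 N

Take axes along and perpendicular to the incline. Weight components: W sin 36° = 559.3 N down-slope, W cos 36° = 769.8 N into the surface.
Along incline: T cos 29° = W sin 36° → T = 639.5 N.
Perpendicular: N = W cos 36° − T sin 29° = 459.8 N.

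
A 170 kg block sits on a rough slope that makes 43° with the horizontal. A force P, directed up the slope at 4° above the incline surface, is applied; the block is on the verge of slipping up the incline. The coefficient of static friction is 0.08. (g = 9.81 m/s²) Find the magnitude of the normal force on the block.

On the verge of sliding up the incline, friction equals μN and acts down the slope.
Perpendicular: N + P sin 4° = W cos 43° = 1220 N.
Along incline: P cos 4° = W sin 43° + μN  with W sin 43° = 1137 N.
Solving the pair for P and N: P = 1231 N, N = 1134 N (and f = μN = 90.7 N).

N ≈ 1130 N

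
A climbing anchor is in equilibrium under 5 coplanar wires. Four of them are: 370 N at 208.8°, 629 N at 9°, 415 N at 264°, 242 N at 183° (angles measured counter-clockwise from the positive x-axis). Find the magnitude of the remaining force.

F ≈ 505 N

Sum the known components: ΣF_x = 11.97 N, ΣF_y = -505.2 N.
For equilibrium the remaining force must supply (−ΣF_x, −ΣF_y) = (-11.97, 505.2) N.
Magnitude = √((-11.97)² + (505.2)²) = 505.4 N; direction = atan2(505.2, -11.97) = 91.4°.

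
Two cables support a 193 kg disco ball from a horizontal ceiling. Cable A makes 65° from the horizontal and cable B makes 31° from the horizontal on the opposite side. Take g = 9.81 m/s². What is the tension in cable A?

T_A ≈ 1630 N

Weight W = 193 × 9.81 = 1893 N acts straight down.
Horizontal: T_A cos 65° = T_B cos 31°  →  T_B = 0.493 T_A.
Vertical: T_A sin 65° + T_B sin 31° = 1893.
Substituting the horizontal relation into the vertical equation gives 1.16 T_A = 1893, so T_A = 1632 N.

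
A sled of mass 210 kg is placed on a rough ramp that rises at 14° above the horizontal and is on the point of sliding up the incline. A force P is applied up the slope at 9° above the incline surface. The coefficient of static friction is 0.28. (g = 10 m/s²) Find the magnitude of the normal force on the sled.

On the verge of sliding up the incline, friction equals μN and acts down the slope.
Perpendicular: N + P sin 9° = W cos 14° = 2038 N.
Along incline: P cos 9° = W sin 14° + μN  with W sin 14° = 508 N.
Solving the pair for P and N: P = 1046 N, N = 1874 N (and f = μN = 524.7 N).

N ≈ 1870 N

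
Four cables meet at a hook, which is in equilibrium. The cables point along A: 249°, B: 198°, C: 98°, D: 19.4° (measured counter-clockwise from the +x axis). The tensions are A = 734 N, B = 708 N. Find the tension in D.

T_D ≈ 1070 N

Resolve: ΣF_x = 734 cos 249° + 708 cos 198° + T_C cos 98° + T_D cos 19.4° = 0.
        ΣF_y = 734 sin 249° + 708 sin 198° + T_C sin 98° + T_D sin 19.4° = 0.
The known terms sum to (-936.4, -904) N, so -0.1392 T_C + 0.9432 T_D = 936.4 and 0.9903 T_C + 0.3322 T_D = 904.
Solving simultaneously: T_C = 552.6 N, T_D = 1074 N.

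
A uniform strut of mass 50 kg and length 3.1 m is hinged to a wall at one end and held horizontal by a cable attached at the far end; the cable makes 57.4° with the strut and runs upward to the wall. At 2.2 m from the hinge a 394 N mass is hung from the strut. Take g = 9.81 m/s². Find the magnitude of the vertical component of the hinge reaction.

|H_y| ≈ 360 N

Take torques about the hinge: T sin 57.4° · 3.1 = 50×9.81×1.55 + 394×2.2 = 1627.1 N·m.
So T = 1627.1 / (0.8425 × 3.1) = 623.02 N.
ΣF_y = 0: H_y = (50×9.81 + 394) − T sin 57.4° = 884.5 − 524.86 = 359.64 N.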